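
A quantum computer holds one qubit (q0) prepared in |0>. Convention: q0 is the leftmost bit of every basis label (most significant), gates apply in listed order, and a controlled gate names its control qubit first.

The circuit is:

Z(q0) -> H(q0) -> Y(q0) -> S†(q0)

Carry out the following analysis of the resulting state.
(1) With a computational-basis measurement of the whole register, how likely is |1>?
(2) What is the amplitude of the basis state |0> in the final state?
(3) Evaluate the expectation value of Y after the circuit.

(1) A full measurement returns |1> with probability 1/2.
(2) |0> carries amplitude -sqrt(2)*I/2 in the final state.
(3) In the final state, Y has expectation 1.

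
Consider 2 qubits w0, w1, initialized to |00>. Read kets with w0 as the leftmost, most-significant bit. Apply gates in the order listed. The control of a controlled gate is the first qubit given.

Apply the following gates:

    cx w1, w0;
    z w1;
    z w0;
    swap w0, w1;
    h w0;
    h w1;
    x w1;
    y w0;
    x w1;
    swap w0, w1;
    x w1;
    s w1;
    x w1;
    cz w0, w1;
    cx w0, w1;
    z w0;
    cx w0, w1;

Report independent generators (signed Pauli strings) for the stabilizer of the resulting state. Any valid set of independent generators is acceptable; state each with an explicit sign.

The stabilizer group can be generated by -XZ, +ZY, among other valid generating sets.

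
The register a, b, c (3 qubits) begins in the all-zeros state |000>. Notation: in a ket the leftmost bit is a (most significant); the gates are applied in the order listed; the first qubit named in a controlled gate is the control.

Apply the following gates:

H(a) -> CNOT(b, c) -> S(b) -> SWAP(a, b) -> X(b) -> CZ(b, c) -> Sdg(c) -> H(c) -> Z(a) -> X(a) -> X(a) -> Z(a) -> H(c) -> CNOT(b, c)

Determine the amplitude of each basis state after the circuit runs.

The final amplitudes are sqrt(2)/2 on |000>, sqrt(2)/2 on |011>, and 0 on every other basis state. Key observation: gates 8-13 undo each other exactly, leaving only the rest of the circuit to track.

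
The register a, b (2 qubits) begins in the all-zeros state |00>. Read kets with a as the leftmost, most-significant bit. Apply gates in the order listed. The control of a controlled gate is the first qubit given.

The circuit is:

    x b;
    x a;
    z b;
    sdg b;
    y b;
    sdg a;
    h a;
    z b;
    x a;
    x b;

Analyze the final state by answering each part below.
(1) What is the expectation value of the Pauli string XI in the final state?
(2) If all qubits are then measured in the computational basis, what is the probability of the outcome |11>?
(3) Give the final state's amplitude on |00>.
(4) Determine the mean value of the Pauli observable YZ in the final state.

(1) In the final state, XI has expectation -1.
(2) The probability of measuring |11> is 1/2.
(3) |00> carries amplitude 0 in the final state.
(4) The observable YZ averages to 0.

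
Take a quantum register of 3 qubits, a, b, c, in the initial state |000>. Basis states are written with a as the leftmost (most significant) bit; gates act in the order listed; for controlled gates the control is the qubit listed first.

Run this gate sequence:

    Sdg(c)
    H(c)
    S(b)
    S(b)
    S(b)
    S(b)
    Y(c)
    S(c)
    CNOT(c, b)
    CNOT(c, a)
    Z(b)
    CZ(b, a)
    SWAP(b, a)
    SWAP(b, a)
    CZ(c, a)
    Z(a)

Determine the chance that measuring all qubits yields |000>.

Outcome |000> occurs with probability 1/2. Key observation: steps 3-6 multiply out to the identity, so the circuit reduces to the remaining gates.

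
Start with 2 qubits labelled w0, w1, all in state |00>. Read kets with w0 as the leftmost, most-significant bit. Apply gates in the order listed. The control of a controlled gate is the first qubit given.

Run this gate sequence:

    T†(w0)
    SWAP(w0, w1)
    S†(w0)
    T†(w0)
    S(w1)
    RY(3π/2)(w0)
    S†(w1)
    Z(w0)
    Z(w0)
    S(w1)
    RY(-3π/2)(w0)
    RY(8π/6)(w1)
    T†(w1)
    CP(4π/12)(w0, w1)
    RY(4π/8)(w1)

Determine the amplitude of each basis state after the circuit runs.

The resulting statevector has amplitude -sqrt(2)/4 + sqrt(6)*exp(3*I*pi/4)/4 on |00>, -sqrt(2)/4 - sqrt(6)*exp(3*I*pi/4)/4 on |01>, 0 on |10>, 0 on |11>. Key observation: steps 6-11 multiply out to the identity, so the circuit reduces to the remaining gates.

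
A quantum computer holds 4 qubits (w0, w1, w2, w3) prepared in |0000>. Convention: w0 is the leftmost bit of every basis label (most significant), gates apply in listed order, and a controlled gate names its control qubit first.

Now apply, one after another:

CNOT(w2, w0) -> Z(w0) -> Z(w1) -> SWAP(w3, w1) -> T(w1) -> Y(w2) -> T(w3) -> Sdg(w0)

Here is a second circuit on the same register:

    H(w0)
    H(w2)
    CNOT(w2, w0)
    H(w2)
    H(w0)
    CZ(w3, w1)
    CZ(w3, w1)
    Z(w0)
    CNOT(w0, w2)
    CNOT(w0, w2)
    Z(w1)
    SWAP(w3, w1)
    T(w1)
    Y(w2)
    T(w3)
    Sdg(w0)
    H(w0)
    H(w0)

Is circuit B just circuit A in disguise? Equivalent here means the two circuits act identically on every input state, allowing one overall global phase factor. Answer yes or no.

No: there is an input state on which the two circuits produce genuinely different outputs (not merely differing by a phase).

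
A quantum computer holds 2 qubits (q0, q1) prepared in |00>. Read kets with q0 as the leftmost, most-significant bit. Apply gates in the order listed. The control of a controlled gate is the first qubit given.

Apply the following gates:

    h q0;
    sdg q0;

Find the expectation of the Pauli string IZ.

The observable IZ averages to 1.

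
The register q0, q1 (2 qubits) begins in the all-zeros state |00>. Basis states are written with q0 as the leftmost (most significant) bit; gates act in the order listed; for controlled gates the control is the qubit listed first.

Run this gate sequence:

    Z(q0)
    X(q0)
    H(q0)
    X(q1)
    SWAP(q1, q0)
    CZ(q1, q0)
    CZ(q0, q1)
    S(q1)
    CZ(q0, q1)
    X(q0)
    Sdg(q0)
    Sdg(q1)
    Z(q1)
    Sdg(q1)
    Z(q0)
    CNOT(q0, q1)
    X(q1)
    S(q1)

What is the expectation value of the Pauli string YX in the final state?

The observable YX averages to 0.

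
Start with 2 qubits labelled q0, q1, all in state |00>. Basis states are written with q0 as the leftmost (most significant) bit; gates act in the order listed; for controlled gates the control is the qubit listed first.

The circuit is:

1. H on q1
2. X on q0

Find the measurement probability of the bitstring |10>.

Outcome |10> occurs with probability 1/2.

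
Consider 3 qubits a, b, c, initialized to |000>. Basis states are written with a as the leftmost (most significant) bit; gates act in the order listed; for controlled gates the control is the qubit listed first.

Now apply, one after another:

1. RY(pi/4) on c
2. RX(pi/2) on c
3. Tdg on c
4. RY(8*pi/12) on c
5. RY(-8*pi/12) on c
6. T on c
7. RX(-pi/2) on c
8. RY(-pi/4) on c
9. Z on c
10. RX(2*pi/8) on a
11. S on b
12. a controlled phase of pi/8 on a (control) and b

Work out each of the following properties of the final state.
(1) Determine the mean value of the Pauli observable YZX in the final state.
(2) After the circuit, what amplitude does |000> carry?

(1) In the final state, YZX has expectation 0. Key observation: the block from step 1 through step 8 cancels to the identity and can be dropped.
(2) The amplitude on |000> is sqrt(sqrt(2) + 2)/2.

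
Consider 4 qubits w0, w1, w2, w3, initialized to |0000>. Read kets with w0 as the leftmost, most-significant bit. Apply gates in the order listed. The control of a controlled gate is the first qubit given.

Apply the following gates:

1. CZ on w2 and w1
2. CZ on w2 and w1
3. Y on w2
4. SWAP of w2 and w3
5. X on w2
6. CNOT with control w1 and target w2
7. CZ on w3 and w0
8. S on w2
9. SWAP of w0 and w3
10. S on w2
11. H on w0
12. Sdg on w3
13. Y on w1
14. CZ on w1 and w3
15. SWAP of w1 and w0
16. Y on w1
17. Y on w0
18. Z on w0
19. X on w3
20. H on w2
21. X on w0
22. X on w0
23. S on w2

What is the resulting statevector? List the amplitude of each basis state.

The final amplitudes are 1/2 on |0001>, -I/2 on |0011>, 1/2 on |0101>, -I/2 on |0111>, and 0 on every other basis state. Key observation: gates 1-2 undo each other exactly, leaving only the rest of the circuit to track.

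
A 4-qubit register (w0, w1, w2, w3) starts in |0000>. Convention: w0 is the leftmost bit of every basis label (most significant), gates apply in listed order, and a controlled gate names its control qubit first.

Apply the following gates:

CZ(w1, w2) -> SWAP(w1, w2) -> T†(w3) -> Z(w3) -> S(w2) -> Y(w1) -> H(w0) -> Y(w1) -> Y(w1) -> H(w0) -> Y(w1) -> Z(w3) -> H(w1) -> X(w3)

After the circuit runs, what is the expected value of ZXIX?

In the final state, ZXIX has expectation 0. Key observation: gates 6-11 undo each other exactly, leaving only the rest of the circuit to track.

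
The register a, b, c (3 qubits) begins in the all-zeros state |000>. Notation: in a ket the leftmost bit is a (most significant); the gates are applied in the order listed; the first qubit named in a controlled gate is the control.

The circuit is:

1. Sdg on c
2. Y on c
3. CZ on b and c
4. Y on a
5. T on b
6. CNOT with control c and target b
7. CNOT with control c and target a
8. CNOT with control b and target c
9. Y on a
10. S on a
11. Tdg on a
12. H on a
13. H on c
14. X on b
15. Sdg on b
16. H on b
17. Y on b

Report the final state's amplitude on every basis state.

After the circuit, the state carries amplitude -sqrt(2)*exp(I*pi/4)/4 on |000>, -sqrt(2)*exp(I*pi/4)/4 on |001>, sqrt(2)*exp(I*pi/4)/4 on |010>, sqrt(2)*exp(I*pi/4)/4 on |011>, sqrt(2)*exp(I*pi/4)/4 on |100>, sqrt(2)*exp(I*pi/4)/4 on |101>, -sqrt(2)*exp(I*pi/4)/4 on |110>, -sqrt(2)*exp(I*pi/4)/4 on |111>.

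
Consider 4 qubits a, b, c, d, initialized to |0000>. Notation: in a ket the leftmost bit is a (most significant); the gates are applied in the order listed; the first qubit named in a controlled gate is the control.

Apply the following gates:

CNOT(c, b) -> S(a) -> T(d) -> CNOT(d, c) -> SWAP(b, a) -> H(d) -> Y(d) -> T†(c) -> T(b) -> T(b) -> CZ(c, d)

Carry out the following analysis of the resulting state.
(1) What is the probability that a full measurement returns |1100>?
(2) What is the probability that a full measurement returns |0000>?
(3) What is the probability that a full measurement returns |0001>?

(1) A full measurement returns |1100> with probability 0.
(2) A full measurement returns |0000> with probability 1/2.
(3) Outcome |0001> occurs with probability 1/2.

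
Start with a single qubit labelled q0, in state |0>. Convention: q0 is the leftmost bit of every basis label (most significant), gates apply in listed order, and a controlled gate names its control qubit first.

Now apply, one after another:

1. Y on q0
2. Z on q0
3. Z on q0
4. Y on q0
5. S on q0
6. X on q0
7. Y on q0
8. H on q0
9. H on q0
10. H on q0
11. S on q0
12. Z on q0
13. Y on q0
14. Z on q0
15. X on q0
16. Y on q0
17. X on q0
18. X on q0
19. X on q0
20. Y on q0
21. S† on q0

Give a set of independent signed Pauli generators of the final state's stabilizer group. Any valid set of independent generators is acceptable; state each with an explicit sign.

The final state is stabilized by the group generated by +X; other independent generating sets are equally valid.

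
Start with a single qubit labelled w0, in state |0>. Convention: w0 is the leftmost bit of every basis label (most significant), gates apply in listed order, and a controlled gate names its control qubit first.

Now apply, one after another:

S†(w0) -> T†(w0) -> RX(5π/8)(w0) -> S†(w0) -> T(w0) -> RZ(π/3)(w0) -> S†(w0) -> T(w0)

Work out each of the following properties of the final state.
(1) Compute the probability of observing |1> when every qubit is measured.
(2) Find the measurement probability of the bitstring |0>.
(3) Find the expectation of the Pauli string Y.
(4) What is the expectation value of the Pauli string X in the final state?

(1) Outcome |1> occurs with probability sin(5*pi/16)**2.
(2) The probability of measuring |0> is cos(5*pi/16)**2.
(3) The expectation value of Y is -sqrt(3*sqrt(2) + 6)/4.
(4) The expectation value of X is -sqrt(sqrt(2) + 2)/4.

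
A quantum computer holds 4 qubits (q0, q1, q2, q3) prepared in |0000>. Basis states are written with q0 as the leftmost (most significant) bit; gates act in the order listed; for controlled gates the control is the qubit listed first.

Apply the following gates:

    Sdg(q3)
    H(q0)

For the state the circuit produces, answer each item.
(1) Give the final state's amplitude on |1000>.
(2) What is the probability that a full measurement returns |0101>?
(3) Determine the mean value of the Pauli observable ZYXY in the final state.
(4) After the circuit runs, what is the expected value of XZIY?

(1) The final state's coefficient on |1000> equals sqrt(2)/2.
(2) The probability of measuring |0101> is 0.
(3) The observable ZYXY averages to 0.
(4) The observable XZIY averages to 0.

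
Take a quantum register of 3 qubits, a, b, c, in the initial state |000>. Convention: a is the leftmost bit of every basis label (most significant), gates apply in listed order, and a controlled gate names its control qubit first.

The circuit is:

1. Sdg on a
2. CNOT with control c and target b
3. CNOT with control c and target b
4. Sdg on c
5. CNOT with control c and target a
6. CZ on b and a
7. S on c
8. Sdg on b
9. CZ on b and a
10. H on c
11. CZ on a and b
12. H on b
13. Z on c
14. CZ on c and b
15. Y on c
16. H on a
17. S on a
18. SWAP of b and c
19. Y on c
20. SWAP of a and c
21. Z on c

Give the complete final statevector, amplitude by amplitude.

After the circuit, the state carries amplitude -sqrt(2)/4 on |000>, sqrt(2)*I/4 on |001>, sqrt(2)/4 on |010>, -sqrt(2)*I/4 on |011>, -sqrt(2)/4 on |100>, sqrt(2)*I/4 on |101>, -sqrt(2)/4 on |110>, sqrt(2)*I/4 on |111>. Key observation: steps 2-3 multiply out to the identity, so the circuit reduces to the remaining gates.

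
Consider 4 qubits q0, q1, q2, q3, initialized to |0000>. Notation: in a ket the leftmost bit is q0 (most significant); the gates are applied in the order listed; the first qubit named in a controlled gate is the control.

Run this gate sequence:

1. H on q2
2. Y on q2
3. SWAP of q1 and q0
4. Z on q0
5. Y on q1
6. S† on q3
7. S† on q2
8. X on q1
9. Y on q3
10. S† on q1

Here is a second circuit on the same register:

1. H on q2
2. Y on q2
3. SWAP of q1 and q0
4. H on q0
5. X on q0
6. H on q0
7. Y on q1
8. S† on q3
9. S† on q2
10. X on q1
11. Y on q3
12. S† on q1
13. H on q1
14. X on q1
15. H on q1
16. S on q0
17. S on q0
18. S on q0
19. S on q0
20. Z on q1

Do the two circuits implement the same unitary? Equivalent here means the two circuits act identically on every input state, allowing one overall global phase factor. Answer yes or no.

Yes, they are equivalent — the unitaries differ by at most a global phase.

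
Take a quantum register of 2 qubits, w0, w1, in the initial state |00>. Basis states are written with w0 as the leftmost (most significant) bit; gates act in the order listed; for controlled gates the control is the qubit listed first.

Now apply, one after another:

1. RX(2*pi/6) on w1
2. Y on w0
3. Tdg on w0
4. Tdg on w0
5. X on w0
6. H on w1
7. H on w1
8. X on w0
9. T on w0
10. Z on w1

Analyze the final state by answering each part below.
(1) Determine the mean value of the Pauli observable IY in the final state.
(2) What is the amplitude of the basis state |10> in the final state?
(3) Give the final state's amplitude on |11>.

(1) In the final state, IY has expectation sqrt(3)/2. Key observation: steps 4-9 multiply out to the identity, so the circuit reduces to the remaining gates.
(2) The final state's coefficient on |10> equals sqrt(3)*exp(I*pi/4)/2.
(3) The amplitude on |11> is exp(3*I*pi/4)/2.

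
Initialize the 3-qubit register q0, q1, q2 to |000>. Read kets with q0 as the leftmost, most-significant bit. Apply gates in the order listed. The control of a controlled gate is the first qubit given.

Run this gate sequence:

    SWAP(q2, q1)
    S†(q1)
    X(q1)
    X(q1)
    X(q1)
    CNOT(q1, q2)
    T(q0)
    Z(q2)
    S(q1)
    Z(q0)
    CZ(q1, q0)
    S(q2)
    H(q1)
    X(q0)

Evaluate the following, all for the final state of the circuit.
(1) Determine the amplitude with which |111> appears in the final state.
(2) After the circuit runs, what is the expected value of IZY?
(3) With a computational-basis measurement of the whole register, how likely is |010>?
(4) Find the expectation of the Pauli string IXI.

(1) The amplitude on |111> is -sqrt(2)/2.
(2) The expectation value of IZY is 0.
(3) Outcome |010> occurs with probability 0.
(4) In the final state, IXI has expectation -1.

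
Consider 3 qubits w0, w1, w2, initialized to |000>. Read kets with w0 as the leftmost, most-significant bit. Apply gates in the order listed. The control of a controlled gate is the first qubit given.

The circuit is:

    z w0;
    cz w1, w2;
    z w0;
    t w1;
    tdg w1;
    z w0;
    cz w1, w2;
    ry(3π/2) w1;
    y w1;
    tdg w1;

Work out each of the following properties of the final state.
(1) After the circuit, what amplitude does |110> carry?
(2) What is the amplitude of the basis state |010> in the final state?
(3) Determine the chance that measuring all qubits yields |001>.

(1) The amplitude on |110> is 0. Key observation: gates 2-7 undo each other exactly, leaving only the rest of the circuit to track.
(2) The amplitude on |010> is -sqrt(2)*exp(I*pi/4)/2.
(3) A full measurement returns |001> with probability 0.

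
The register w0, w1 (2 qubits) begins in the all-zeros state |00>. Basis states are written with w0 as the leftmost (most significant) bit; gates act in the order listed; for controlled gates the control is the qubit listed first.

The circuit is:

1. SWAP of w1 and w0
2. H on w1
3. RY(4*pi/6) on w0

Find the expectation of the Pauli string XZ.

The observable XZ averages to 0.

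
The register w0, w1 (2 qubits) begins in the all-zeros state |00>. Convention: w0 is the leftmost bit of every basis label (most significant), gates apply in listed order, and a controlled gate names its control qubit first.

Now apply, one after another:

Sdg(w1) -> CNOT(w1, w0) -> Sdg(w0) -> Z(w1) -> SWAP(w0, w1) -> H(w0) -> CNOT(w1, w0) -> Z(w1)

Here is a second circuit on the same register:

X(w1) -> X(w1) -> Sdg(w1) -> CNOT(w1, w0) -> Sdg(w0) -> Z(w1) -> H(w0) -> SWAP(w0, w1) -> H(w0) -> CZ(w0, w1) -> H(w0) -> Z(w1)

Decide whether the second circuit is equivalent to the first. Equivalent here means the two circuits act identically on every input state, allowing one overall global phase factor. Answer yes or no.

No, they are not equivalent — no single phase factor reconciles the two unitaries.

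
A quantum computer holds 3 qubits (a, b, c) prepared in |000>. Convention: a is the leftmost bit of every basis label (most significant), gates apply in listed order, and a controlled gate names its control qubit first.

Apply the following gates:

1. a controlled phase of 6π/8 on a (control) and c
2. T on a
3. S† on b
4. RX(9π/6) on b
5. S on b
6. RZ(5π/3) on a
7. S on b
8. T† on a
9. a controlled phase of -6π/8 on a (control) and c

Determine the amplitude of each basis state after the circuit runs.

After the circuit, the state carries amplitude sqrt(2)*exp(I*pi/6)/2 on |000>, -sqrt(2)*exp(2*I*pi/3)/2 on |010>, and 0 on every other basis state.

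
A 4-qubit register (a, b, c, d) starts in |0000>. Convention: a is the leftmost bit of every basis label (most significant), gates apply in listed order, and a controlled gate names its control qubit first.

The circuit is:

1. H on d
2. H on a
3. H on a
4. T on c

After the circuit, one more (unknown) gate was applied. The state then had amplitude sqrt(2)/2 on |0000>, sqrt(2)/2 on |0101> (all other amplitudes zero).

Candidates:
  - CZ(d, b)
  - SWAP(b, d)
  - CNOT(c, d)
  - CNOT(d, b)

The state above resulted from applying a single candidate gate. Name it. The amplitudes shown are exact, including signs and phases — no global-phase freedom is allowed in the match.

The applied gate was CNOT(d, b). Key observation: gates 2-3 undo each other exactly, leaving only the rest of the circuit to track.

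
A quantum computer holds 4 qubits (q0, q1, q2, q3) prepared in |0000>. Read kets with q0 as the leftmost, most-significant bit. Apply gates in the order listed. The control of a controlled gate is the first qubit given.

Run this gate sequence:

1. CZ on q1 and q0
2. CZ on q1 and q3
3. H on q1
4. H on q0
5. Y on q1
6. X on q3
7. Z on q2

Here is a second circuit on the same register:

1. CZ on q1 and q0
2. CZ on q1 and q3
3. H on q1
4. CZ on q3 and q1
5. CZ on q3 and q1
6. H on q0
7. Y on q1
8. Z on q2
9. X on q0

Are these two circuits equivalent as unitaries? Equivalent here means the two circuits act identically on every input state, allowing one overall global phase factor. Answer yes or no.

No, they are not equivalent — no single phase factor reconciles the two unitaries.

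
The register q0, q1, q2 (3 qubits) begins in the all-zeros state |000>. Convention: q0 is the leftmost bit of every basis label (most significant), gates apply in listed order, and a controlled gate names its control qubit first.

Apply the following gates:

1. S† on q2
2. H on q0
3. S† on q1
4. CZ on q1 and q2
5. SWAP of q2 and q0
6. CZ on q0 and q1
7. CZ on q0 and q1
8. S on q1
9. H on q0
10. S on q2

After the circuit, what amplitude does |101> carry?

The amplitude on |101> is I/2.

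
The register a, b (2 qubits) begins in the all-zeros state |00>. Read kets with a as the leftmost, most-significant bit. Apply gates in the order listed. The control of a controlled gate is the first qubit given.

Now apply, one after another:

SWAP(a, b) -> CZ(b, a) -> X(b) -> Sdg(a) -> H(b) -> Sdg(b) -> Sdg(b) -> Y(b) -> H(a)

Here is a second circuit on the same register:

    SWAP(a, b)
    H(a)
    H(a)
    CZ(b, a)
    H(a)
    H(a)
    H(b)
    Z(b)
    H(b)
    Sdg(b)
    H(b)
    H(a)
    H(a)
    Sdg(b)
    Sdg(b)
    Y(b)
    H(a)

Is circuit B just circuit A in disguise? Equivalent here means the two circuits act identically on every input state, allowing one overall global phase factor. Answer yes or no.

No: there is an input state on which the two circuits produce genuinely different outputs (not merely differing by a phase).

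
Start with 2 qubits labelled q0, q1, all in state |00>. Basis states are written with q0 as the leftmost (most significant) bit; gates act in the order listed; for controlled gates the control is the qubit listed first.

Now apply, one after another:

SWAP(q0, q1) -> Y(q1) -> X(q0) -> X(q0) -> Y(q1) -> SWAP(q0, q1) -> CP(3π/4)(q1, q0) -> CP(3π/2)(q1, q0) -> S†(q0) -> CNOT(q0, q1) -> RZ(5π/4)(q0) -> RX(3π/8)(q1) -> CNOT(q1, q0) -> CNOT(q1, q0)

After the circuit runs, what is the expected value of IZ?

In the final state, IZ has expectation sqrt(2 - sqrt(2))/2. Key observation: steps 1-6 multiply out to the identity, so the circuit reduces to the remaining gates.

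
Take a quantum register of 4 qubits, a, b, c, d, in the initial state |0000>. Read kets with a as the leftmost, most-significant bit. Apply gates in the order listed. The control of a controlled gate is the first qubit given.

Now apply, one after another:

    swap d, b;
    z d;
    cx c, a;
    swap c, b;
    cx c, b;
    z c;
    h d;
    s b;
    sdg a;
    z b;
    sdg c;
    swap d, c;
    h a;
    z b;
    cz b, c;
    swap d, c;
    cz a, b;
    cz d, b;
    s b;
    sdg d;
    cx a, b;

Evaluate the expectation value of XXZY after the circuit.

The observable XXZY averages to -1.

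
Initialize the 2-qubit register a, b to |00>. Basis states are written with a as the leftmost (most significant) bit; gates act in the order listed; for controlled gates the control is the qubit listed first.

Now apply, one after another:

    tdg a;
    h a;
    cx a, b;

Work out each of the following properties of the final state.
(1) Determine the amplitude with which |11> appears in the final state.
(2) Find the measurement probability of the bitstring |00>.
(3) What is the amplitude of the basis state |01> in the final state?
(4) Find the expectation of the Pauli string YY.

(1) The amplitude on |11> is sqrt(2)/2.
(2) Outcome |00> occurs with probability 1/2.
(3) |01> carries amplitude 0 in the final state.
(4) The observable YY averages to -1.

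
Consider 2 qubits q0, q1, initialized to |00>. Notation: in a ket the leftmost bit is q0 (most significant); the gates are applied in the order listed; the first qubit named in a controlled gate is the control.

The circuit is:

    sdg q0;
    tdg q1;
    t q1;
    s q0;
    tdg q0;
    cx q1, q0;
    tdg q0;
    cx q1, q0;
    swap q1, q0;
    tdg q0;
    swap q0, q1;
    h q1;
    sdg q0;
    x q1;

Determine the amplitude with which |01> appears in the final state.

The amplitude on |01> is sqrt(2)/2. Key observation: the block from step 1 through step 4 cancels to the identity and can be dropped.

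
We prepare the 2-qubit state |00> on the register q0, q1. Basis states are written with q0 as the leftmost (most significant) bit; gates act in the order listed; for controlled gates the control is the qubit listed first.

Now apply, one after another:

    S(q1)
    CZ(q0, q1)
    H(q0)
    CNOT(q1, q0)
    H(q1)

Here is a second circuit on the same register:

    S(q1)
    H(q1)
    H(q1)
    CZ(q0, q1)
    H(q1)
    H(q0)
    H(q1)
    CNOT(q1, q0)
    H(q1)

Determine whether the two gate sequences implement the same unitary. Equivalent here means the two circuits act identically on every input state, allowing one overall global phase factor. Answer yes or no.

Yes — the two circuits implement the same unitary up to a global phase.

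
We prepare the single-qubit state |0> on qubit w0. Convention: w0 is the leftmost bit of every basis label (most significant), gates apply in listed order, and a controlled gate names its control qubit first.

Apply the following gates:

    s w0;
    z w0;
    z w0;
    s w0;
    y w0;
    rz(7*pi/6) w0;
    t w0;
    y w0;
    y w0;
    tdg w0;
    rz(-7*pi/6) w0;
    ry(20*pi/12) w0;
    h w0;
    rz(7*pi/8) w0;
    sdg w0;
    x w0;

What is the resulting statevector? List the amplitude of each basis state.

After the circuit, the state carries amplitude (-sqrt(2) + sqrt(6))*exp(7*I*pi/16)/4 on |0>, (-sqrt(6) - sqrt(2))*exp(I*pi/16)/4 on |1>. Key observation: the block from step 6 through step 11 cancels to the identity and can be dropped.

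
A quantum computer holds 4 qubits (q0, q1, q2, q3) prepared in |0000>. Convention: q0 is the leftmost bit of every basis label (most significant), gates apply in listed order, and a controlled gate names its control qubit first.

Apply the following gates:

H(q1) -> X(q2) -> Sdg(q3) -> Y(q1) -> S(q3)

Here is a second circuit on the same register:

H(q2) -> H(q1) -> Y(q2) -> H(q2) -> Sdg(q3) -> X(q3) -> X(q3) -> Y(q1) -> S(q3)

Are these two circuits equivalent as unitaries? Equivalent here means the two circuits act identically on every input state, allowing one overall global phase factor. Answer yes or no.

No: there is an input state on which the two circuits produce genuinely different outputs (not merely differing by a phase).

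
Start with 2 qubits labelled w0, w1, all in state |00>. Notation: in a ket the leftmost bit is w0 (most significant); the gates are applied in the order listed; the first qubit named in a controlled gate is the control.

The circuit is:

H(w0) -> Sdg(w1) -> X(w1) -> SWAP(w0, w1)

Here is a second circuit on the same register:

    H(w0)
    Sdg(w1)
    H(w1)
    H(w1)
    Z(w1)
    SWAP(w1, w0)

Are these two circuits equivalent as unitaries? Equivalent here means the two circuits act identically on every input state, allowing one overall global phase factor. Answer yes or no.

No — the two circuits implement different unitaries, even allowing a global phase.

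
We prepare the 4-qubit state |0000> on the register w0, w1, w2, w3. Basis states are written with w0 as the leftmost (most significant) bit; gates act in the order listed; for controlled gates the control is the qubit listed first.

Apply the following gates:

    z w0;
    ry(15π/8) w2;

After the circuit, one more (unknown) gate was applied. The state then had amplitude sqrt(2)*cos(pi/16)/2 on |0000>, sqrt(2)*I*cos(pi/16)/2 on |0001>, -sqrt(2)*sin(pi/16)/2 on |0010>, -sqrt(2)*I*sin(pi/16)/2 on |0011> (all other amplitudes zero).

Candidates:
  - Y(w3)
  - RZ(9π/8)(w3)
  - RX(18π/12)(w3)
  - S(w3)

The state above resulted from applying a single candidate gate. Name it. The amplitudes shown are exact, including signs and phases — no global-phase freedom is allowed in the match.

It was RX(18π/12)(w3) that produced the state shown.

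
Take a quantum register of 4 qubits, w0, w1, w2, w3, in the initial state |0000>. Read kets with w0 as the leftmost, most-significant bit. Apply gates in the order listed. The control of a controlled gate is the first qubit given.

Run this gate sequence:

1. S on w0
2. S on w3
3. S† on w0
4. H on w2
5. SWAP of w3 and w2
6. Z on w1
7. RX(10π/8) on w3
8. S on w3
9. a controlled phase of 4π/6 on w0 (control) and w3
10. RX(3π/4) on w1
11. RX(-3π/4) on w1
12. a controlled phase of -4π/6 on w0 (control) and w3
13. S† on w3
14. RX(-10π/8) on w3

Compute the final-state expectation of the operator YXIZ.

In the final state, YXIZ has expectation 0.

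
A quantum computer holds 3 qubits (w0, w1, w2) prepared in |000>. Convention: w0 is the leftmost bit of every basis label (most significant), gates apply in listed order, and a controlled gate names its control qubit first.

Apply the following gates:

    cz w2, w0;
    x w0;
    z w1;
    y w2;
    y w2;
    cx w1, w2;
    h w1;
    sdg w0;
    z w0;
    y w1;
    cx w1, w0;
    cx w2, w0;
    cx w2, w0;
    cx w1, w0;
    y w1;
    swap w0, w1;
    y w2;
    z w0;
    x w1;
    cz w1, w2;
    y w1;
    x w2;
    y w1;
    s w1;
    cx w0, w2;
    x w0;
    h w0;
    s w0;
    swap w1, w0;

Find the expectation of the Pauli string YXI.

The expectation value of YXI is 0. Key observation: steps 10-15 multiply out to the identity, so the circuit reduces to the remaining gates.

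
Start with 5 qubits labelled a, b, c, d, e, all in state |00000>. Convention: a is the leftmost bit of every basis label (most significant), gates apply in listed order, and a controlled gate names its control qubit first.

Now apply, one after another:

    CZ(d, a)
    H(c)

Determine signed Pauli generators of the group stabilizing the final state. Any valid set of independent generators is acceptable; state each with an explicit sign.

The stabilizer group can be generated by +IIXII, +ZIIII, +IZIII, +IIIZI, +IIIIZ, among other valid generating sets.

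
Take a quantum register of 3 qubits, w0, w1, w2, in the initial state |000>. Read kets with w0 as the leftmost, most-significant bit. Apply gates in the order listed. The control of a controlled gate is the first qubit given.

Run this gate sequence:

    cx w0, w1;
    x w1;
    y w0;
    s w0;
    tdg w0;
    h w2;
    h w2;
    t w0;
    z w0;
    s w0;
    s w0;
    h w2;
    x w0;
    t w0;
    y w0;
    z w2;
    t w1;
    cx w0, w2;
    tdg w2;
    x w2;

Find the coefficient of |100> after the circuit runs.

|100> carries amplitude 0 in the final state.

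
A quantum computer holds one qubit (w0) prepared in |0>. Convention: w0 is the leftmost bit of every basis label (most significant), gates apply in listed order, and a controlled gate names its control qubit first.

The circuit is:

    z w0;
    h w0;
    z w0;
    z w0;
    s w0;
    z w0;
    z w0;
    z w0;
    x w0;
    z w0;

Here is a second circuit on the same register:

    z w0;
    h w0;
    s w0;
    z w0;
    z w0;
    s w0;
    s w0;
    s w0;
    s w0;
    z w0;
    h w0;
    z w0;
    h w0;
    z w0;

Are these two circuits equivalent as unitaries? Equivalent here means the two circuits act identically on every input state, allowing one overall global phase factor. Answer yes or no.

Yes, they are equivalent — the unitaries differ by at most a global phase.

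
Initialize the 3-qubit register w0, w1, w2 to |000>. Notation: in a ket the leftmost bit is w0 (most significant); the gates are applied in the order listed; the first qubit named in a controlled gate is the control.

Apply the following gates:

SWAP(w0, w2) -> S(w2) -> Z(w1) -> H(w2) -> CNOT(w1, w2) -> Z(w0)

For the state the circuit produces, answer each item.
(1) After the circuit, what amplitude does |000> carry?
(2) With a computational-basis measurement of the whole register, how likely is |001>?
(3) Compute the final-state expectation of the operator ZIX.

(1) |000> carries amplitude sqrt(2)/2 in the final state.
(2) Outcome |001> occurs with probability 1/2.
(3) The expectation value of ZIX is 1.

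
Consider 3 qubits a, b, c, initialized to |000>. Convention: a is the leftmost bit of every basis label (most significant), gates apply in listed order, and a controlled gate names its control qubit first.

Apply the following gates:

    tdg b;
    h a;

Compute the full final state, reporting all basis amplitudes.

After the circuit, the state carries amplitude sqrt(2)/2 on |000>, sqrt(2)/2 on |100>, and 0 on every other basis state.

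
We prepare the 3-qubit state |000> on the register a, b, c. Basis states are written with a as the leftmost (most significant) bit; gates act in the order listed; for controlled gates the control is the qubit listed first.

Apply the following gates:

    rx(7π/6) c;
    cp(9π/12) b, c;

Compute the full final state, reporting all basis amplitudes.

The resulting statevector has amplitude -sqrt(6)/4 + sqrt(2)/4 on |000>, I*(-sqrt(6) - sqrt(2))/4 on |001>, and 0 on every other basis state.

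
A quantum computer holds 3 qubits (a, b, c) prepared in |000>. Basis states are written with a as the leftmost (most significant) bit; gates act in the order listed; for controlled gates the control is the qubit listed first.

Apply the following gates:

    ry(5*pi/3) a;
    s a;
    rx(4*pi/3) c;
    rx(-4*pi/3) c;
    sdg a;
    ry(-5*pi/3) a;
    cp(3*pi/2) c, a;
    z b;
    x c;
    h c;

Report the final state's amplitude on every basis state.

The final amplitudes are sqrt(2)/2 on |000>, -sqrt(2)/2 on |001>, and 0 on every other basis state. Key observation: the block from step 1 through step 6 cancels to the identity and can be dropped.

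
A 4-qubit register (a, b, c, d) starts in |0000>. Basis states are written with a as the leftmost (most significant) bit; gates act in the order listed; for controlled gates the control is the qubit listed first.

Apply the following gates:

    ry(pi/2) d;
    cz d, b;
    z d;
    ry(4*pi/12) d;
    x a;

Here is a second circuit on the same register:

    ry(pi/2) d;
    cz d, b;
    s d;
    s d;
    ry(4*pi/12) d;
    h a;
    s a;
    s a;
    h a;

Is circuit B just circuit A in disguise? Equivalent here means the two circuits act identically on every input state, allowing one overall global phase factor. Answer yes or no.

Yes — the two circuits implement the same unitary up to a global phase.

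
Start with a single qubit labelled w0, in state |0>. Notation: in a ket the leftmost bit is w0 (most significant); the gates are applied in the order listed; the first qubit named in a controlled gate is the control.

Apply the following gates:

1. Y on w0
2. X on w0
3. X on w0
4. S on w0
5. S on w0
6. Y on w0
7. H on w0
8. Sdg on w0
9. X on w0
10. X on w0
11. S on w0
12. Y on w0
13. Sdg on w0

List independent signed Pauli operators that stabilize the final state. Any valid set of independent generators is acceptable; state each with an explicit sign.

The stabilizer group can be generated by +Y, among other valid generating sets.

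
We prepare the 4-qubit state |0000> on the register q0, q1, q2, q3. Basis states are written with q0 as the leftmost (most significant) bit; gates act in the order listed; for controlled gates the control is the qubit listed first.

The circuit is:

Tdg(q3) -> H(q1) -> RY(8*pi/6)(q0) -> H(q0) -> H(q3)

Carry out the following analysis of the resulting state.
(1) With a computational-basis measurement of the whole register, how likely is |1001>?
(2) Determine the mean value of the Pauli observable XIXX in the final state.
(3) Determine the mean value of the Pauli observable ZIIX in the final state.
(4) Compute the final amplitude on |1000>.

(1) Outcome |1001> occurs with probability sqrt(3)/16 + 1/8.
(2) The expectation value of XIXX is 0.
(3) In the final state, ZIIX has expectation -sqrt(3)/2.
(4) |1000> carries amplitude -sqrt(6)/8 - sqrt(2)/8 in the final state.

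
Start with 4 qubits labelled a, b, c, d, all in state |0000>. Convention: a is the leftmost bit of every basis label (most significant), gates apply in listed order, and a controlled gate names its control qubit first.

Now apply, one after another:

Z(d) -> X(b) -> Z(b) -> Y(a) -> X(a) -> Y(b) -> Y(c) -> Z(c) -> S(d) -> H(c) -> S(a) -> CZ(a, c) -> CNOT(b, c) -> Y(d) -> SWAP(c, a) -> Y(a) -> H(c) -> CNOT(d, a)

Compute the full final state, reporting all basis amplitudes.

After the circuit, the state carries amplitude -I/2 on |0001>, -I/2 on |0011>, -I/2 on |1001>, -I/2 on |1011>, and 0 on every other basis state.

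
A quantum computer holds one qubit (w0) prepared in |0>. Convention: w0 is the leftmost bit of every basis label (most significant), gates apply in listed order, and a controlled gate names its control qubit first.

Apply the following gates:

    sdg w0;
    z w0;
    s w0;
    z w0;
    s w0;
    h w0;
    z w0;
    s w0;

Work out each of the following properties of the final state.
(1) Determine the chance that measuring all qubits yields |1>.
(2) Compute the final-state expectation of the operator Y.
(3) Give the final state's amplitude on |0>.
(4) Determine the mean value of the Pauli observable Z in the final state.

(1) A full measurement returns |1> with probability 1/2.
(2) In the final state, Y has expectation -1.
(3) The amplitude on |0> is sqrt(2)/2.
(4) The expectation value of Z is 0.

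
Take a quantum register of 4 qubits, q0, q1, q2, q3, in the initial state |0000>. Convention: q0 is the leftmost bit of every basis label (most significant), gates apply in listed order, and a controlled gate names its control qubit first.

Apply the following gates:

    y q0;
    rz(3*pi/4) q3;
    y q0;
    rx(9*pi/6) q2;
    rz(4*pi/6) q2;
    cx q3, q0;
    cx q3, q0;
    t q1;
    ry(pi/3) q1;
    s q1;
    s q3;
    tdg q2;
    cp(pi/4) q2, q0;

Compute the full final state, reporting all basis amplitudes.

The resulting statevector has amplitude sqrt(6)*exp(7*I*pi/24)/4 on |0000>, -sqrt(6)*exp(5*I*pi/24)/4 on |0010>, sqrt(2)*exp(19*I*pi/24)/4 on |0100>, -sqrt(2)*exp(17*I*pi/24)/4 on |0110>, and 0 on every other basis state. Key observation: gates 6-7 undo each other exactly, leaving only the rest of the circuit to track.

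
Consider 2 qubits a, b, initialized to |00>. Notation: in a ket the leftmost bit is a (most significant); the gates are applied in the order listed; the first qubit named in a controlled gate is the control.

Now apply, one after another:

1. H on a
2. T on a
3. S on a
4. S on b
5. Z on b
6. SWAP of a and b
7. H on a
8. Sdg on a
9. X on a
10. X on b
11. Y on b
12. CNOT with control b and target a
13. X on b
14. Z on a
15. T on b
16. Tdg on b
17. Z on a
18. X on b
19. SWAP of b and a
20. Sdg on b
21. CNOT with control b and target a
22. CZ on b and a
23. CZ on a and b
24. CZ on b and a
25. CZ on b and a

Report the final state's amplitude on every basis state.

The resulting statevector has amplitude -1/2 on |00>, exp(I*pi/4)/2 on |01>, -exp(I*pi/4)/2 on |10>, -1/2 on |11>.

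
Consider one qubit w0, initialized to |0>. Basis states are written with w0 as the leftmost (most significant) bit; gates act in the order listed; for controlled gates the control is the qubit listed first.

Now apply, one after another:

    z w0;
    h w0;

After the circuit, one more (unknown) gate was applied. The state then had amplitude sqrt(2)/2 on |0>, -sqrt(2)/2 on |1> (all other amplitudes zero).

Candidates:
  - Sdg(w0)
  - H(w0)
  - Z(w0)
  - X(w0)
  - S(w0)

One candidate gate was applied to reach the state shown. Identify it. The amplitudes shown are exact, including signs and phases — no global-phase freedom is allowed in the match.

The unique candidate consistent with the amplitudes is Z(w0).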